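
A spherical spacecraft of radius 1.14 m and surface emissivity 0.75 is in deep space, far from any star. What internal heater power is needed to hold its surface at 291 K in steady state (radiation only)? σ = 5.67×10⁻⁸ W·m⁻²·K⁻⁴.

P = εσ·4πr²·T⁴.
4πr² = 16.33 m²; T⁴ = 7.171×10⁹ K⁴.
P = 0.75·5.67×10⁻⁸·16.33·7.171×10⁹.

P ≈ 4980 W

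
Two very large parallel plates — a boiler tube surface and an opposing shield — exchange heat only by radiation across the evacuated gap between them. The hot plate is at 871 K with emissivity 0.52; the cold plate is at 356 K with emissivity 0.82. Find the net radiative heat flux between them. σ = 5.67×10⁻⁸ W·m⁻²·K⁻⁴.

For two infinite grey parallel plates, q = σ(T₁⁴ − T₂⁴)/(1/ε₁ + 1/ε₂ − 1).
T₁⁴ − T₂⁴ = 5.755×10¹¹ − 1.606×10¹⁰ = 5.595×10¹¹ K⁴.
1/ε₁ + 1/ε₂ − 1 = 1.923 + 1.220 − 1 = 2.143.
q = 5.67×10⁻⁸ × 5.595×10¹¹ / 2.143.

q ≈ 14800 W/m²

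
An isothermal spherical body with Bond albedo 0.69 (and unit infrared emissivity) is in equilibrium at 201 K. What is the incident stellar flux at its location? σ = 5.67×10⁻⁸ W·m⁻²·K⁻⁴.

S ≈ 1190 W/m²

(1−a)S·πr² = σ·4πr²·T⁴ ⇒ S = 4σT⁴/(1−a).
S = 4·5.67×10⁻⁸·1.632×10⁹/0.310.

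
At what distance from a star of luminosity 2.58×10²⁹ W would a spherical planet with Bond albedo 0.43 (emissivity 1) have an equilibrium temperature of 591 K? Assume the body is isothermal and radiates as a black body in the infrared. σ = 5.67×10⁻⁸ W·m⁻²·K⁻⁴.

For an isothermal black-emitting sphere, (1−a)S·πr² = σ·4πr²·T⁴ ⇒ S = 4σT⁴/(1−a).
S = 4·5.67×10⁻⁸·(591)⁴/0.570 = 48540 W/m².
Flux falls as S = L/(4πd²), so d = √(L/(4πS)) = √(2.58×10²⁹/(4π·48540)).

d ≈ 6.50×10¹¹ m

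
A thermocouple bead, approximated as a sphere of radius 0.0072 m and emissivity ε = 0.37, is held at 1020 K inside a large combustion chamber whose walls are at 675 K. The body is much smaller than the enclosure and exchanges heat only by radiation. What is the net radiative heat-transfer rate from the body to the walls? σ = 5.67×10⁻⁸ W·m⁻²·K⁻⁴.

P_net ≈ 12.0 W

For a small grey body in a large enclosure: P_net = εσA(T_body⁴ − T_wall⁴).
A = 4πr² = 6.514×10⁻⁴ m²; T_body⁴ − T_wall⁴ = 1.082×10¹² − 2.076×10¹¹ = 8.748×10¹¹ K⁴.
|P_net| = 0.37·5.67×10⁻⁸·6.514×10⁻⁴·8.748×10¹¹.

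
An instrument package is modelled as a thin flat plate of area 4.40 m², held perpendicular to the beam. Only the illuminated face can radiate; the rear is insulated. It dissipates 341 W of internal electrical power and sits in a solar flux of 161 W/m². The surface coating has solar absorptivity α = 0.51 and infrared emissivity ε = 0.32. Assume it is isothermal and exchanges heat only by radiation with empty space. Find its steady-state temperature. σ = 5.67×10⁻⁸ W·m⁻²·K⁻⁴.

T ≈ 306 K

At steady state, absorbed solar power + internal power = radiated power.
Absorbed: α·S·A_cross = 0.51·161·4.400 = 361.3 W (cross-section A).
Total input = 361.3 + 341 = 702.3 W.
Radiated: εσ·A_surf·T⁴ with A_surf = A = 4.400 m².
T⁴ = 702.3/(0.32·5.67×10⁻⁸·4.400) = 8.797×10⁹ K⁴.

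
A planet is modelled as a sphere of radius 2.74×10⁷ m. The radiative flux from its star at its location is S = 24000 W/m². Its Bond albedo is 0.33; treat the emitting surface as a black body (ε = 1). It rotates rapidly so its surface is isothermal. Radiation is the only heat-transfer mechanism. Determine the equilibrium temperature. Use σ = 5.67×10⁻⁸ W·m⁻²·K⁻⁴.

T ≈ 516 K

At equilibrium, absorbed power = emitted power.
Absorbing cross-section = πr² = 2.359×10¹⁵ m²; emitting surface = 4πr² = 9.434×10¹⁵ m² (ratio 4).
(1−a)S·A_cross = εσ·A_surf·T⁴  ⇒  T⁴ = (1−a)S/(4σ).
T⁴ = 0.670·24000/(4·5.67×10⁻⁸) = 7.090×10¹⁰ K⁴.
T = (7.090×10¹⁰)^(1/4).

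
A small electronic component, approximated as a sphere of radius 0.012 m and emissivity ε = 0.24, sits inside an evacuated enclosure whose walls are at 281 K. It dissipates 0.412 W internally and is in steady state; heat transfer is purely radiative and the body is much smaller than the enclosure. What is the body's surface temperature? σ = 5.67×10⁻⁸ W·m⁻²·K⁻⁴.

T ≈ 389 K

For a small grey body in a large enclosure, net radiated power = εσA(T⁴ − T_w⁴).
Steady state: P = εσA(T⁴ − T_w⁴) with A = 4πr² = 0.001810 m².
T⁴ = P/(εσA) + T_w⁴ = 0.412/(0.24·5.67×10⁻⁸·0.001810) + (281)⁴
    = 1.673×10¹⁰ + 6.235×10⁹ = 2.297×10¹⁰ K⁴.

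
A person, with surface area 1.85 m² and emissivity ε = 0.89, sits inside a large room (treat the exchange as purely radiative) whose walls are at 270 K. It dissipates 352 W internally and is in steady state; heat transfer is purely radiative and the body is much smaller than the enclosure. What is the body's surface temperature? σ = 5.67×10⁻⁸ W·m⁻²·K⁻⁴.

T ≈ 309 K

For a small grey body in a large enclosure, net radiated power = εσA(T⁴ − T_w⁴).
Steady state: P = εσA(T⁴ − T_w⁴) with A = 1.85 m².
T⁴ = P/(εσA) + T_w⁴ = 352/(0.89·5.67×10⁻⁸·1.850) + (270)⁴
    = 3.770×10⁹ + 5.314×10⁹ = 9.085×10⁹ K⁴.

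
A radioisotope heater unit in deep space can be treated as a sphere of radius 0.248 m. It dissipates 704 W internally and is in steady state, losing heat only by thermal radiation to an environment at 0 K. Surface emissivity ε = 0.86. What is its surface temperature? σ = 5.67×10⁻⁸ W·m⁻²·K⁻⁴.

T ≈ 370 K

Steady state: internal power = radiated power, P = εσA T⁴.
Radiating area A = 4πr² = 0.7729 m².
T⁴ = P/(εσA) = 704/(0.86·5.67×10⁻⁸·0.7729) = 1.868×10¹⁰ K⁴.
T = (1.868×10¹⁰)^(1/4).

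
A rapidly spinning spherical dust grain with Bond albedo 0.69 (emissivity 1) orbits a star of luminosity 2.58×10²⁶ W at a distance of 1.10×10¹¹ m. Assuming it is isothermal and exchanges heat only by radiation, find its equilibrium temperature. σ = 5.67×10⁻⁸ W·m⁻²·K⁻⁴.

First find the stellar flux at distance d: S = L/(4πd²) = 2.58×10²⁶/(4π·(1.10×10¹¹)²) = 1697 W/m².
For an isothermal sphere, absorbed (1−a)S·πr² = emitted σ·4πr²·T⁴, so T⁴ = (1−a)S/(4σ).
T⁴ = 0.310·1697/(4·5.67×10⁻⁸) = 2.319×10⁹ K⁴.

T ≈ 219 K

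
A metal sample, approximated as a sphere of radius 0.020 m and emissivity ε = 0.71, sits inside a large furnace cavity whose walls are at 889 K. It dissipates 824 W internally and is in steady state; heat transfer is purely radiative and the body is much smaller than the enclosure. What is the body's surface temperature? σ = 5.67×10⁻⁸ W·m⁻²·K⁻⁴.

T ≈ 1470 K

For a small grey body in a large enclosure, net radiated power = εσA(T⁴ − T_w⁴).
Steady state: P = εσA(T⁴ − T_w⁴) with A = 4πr² = 0.005027 m².
T⁴ = P/(εσA) + T_w⁴ = 824/(0.71·5.67×10⁻⁸·0.005027) + (889)⁴
    = 4.072×10¹² + 6.246×10¹¹ = 4.697×10¹² K⁴.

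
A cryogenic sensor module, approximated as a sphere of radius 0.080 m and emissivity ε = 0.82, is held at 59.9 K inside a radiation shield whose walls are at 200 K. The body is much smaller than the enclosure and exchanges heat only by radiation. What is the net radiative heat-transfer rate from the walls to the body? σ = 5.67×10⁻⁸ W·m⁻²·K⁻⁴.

P_net ≈ 5.93 W

For a small grey body in a large enclosure: P_net = εσA(T_body⁴ − T_wall⁴).
A = 4πr² = 0.08042 m²; T_body⁴ − T_wall⁴ = 1.287×10⁷ − 1.600×10⁹ = -1.587×10⁹ K⁴.
|P_net| = 0.82·5.67×10⁻⁸·0.08042·1.587×10⁹.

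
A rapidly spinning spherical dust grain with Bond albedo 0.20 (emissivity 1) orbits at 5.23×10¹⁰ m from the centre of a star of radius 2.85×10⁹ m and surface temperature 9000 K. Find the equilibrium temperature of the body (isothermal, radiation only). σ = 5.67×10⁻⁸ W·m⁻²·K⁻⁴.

T ≈ 1400 K

The star's surface emits σT_*⁴; at distance d the flux is S = σT_*⁴(R_*/d)².
S = 5.67×10⁻⁸·(9000)⁴·(2.85×10⁹/5.23×10¹⁰)² = 1.105×10⁶ W/m².
For an isothermal sphere T⁴ = (1−a)S/(4σ) = 3.897×10¹² K⁴.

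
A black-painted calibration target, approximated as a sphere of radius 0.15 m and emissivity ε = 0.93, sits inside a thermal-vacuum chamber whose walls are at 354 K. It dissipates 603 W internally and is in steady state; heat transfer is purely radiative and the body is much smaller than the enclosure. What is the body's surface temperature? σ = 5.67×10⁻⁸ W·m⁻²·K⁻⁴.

T ≈ 487 K

For a small grey body in a large enclosure, net radiated power = εσA(T⁴ − T_w⁴).
Steady state: P = εσA(T⁴ − T_w⁴) with A = 4πr² = 0.2827 m².
T⁴ = P/(εσA) + T_w⁴ = 603/(0.93·5.67×10⁻⁸·0.2827) + (354)⁴
    = 4.044×10¹⁰ + 1.570×10¹⁰ = 5.615×10¹⁰ K⁴.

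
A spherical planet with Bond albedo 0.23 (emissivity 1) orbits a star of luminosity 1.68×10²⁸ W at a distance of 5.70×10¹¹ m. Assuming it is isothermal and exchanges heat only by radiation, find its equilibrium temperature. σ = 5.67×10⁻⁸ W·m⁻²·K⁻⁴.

First find the stellar flux at distance d: S = L/(4πd²) = 1.68×10²⁸/(4π·(5.70×10¹¹)²) = 4115 W/m².
For an isothermal sphere, absorbed (1−a)S·πr² = emitted σ·4πr²·T⁴, so T⁴ = (1−a)S/(4σ).
T⁴ = 0.770·4115/(4·5.67×10⁻⁸) = 1.397×10¹⁰ K⁴.

T ≈ 344 K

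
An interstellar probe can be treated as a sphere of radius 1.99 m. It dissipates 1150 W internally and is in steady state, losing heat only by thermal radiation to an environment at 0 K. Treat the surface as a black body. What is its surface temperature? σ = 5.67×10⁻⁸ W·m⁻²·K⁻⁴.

Steady state: internal power = radiated power, P = εσA T⁴.
Radiating area A = 4πr² = 49.76 m².
T⁴ = P/(εσA) = 1150/(1.0·5.67×10⁻⁸·49.76) = 4.076×10⁸ K⁴.
T = (4.076×10⁸)^(1/4).

T ≈ 142 K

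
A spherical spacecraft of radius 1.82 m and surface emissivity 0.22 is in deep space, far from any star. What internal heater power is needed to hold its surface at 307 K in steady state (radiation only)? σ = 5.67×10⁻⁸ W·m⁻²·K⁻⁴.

P ≈ 4610 W

P = εσ·4πr²·T⁴.
4πr² = 41.62 m²; T⁴ = 8.883×10⁹ K⁴.
P = 0.22·5.67×10⁻⁸·41.62·8.883×10⁹.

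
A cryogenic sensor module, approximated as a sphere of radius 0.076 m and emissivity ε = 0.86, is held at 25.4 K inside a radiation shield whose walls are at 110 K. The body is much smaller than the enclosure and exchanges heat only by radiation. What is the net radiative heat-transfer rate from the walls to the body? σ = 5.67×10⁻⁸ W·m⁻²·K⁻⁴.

For a small grey body in a large enclosure: P_net = εσA(T_body⁴ − T_wall⁴).
A = 4πr² = 0.07258 m²; T_body⁴ − T_wall⁴ = 4.162×10⁵ − 1.464×10⁸ = -1.460×10⁸ K⁴.
|P_net| = 0.86·5.67×10⁻⁸·0.07258·1.460×10⁸.

P_net ≈ 0.517 W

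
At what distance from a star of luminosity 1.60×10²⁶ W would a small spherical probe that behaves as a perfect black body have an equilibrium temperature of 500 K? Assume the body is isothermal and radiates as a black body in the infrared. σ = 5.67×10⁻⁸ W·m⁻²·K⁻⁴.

d ≈ 3.00×10¹⁰ m

For an isothermal black-emitting sphere, (1−a)S·πr² = σ·4πr²·T⁴ ⇒ S = 4σT⁴/(1−a).
S = 4·5.67×10⁻⁸·(500)⁴/1.00 = 14180 W/m².
Flux falls as S = L/(4πd²), so d = √(L/(4πS)) = √(1.60×10²⁶/(4π·14180)).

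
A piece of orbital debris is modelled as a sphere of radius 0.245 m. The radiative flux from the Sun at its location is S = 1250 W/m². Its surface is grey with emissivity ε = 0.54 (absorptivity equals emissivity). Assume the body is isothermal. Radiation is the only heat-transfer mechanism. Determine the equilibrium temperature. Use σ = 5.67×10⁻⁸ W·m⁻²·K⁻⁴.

T ≈ 272 K

At equilibrium, absorbed power = emitted power.
Absorbing cross-section = πr² = 0.1886 m²; emitting surface = 4πr² = 0.7543 m² (ratio 4).
εS·A_cross = εσ·A_surf·T⁴  ⇒  T⁴ = S/(4σ)   (ε cancels).
T⁴ = 1250/(4·5.67×10⁻⁸) = 5.511×10⁹ K⁴.
T = (5.511×10⁹)^(1/4).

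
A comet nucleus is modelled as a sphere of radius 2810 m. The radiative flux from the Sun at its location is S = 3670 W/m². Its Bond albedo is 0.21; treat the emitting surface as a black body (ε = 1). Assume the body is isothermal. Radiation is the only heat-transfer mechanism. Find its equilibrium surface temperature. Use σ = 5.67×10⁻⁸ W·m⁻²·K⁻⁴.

At equilibrium, absorbed power = emitted power.
Absorbing cross-section = πr² = 2.481×10⁷ m²; emitting surface = 4πr² = 9.923×10⁷ m² (ratio 4).
(1−a)S·A_cross = εσ·A_surf·T⁴  ⇒  T⁴ = (1−a)S/(4σ).
T⁴ = 0.790·3670/(4·5.67×10⁻⁸) = 1.278×10¹⁰ K⁴.
T = (1.278×10¹⁰)^(1/4).

T ≈ 336 K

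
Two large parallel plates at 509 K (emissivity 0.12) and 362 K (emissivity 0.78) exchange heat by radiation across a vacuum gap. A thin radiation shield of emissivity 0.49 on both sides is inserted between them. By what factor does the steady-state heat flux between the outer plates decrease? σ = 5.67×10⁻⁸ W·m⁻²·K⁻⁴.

factor ≈ 1.36

Without shield: q₀ = σΔ(T⁴)/(1/ε₁+1/ε₂−1) with denominator 8.615.
With shield the two gaps are in series; the resistances add: (1/ε₁+1/ε_s−1)+(1/ε_s+1/ε₂−1) = 9.374+2.323 = 11.70.
Heat-flux ratio q₀/q = 11.70/8.615.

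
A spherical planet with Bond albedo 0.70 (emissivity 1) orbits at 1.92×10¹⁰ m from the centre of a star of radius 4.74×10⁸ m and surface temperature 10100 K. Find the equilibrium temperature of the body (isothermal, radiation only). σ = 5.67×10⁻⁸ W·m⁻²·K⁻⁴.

T ≈ 830 K

The star's surface emits σT_*⁴; at distance d the flux is S = σT_*⁴(R_*/d)².
S = 5.67×10⁻⁸·(10100)⁴·(4.74×10⁸/1.92×10¹⁰)² = 3.596×10⁵ W/m².
For an isothermal sphere T⁴ = (1−a)S/(4σ) = 4.757×10¹¹ K⁴.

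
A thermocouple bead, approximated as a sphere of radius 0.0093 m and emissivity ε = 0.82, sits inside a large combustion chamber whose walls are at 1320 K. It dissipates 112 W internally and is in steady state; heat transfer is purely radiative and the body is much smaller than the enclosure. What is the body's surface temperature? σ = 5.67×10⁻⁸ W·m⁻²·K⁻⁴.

T ≈ 1510 K

For a small grey body in a large enclosure, net radiated power = εσA(T⁴ − T_w⁴).
Steady state: P = εσA(T⁴ − T_w⁴) with A = 4πr² = 0.001087 m².
T⁴ = P/(εσA) + T_w⁴ = 112/(0.82·5.67×10⁻⁸·0.001087) + (1320)⁴
    = 2.216×10¹² + 3.036×10¹² = 5.252×10¹² K⁴.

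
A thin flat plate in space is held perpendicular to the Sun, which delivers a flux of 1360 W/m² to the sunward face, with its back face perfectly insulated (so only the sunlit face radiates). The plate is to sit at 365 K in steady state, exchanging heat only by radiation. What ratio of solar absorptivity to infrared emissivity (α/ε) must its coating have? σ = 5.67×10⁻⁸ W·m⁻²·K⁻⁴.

Balance: αS·A = εσ·1A·T⁴ ⇒ α/ε = σT⁴/S.
α/ε = 5.67×10⁻⁸·(365)⁴/1360 = 5.67×10⁻⁸·1.775×10¹⁰/1360.

α/ε ≈ 0.740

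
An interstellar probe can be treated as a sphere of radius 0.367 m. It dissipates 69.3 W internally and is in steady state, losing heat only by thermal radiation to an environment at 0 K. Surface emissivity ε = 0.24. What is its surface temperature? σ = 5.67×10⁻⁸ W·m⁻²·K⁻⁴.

Steady state: internal power = radiated power, P = εσA T⁴.
Radiating area A = 4πr² = 1.693 m².
T⁴ = P/(εσA) = 69.3/(0.24·5.67×10⁻⁸·1.693) = 3.009×10⁹ K⁴.
T = (3.009×10⁹)^(1/4).

T ≈ 234 K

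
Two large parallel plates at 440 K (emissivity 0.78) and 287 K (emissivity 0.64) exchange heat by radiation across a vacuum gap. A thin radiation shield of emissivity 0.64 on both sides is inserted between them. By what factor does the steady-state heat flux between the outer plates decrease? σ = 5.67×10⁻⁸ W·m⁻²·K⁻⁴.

factor ≈ 2.15

Without shield: q₀ = σΔ(T⁴)/(1/ε₁+1/ε₂−1) with denominator 1.845.
With shield the two gaps are in series; the resistances add: (1/ε₁+1/ε_s−1)+(1/ε_s+1/ε₂−1) = 1.845+2.125 = 3.970.
Heat-flux ratio q₀/q = 3.970/1.845.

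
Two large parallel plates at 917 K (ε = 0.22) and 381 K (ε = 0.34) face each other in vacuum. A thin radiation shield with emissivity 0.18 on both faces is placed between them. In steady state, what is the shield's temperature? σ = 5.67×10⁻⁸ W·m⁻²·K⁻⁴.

In steady state the net flux on the hot side equals that on the cold side.
σ(T₁⁴−T_s⁴)/D₁ = σ(T_s⁴−T₂⁴)/D₂, with D₁ = 1/ε₁+1/ε_s−1 = 9.101, D₂ = 1/ε_s+1/ε₂−1 = 7.497.
Solve for T_s⁴: T_s⁴ = (D₂·T₁⁴ + D₁·T₂⁴)/(D₁+D₂) = 3.309×10¹¹ K⁴.

T_s ≈ 758 K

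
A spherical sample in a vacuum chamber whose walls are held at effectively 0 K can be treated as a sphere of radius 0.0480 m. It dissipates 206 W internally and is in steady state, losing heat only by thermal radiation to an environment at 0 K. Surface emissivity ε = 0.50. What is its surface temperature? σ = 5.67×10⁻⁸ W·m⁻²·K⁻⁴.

T ≈ 708 K

Steady state: internal power = radiated power, P = εσA T⁴.
Radiating area A = 4πr² = 0.02895 m².
T⁴ = P/(εσA) = 206/(0.50·5.67×10⁻⁸·0.02895) = 2.510×10¹¹ K⁴.
T = (2.510×10¹¹)^(1/4).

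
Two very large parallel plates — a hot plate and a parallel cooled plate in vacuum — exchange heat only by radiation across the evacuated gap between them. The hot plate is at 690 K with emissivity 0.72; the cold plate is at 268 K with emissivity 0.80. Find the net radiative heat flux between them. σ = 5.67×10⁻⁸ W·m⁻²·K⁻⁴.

q ≈ 7660 W/m²

For two infinite grey parallel plates, q = σ(T₁⁴ − T₂⁴)/(1/ε₁ + 1/ε₂ − 1).
T₁⁴ − T₂⁴ = 2.267×10¹¹ − 5.159×10⁹ = 2.215×10¹¹ K⁴.
1/ε₁ + 1/ε₂ − 1 = 1.389 + 1.250 − 1 = 1.639.
q = 5.67×10⁻⁸ × 2.215×10¹¹ / 1.639.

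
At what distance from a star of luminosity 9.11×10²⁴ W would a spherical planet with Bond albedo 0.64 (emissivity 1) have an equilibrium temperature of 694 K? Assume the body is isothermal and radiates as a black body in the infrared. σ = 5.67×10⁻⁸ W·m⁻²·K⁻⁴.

For an isothermal black-emitting sphere, (1−a)S·πr² = σ·4πr²·T⁴ ⇒ S = 4σT⁴/(1−a).
S = 4·5.67×10⁻⁸·(694)⁴/0.360 = 1.461×10⁵ W/m².
Flux falls as S = L/(4πd²), so d = √(L/(4πS)) = √(9.11×10²⁴/(4π·1.461×10⁵)).

d ≈ 2.23×10⁹ m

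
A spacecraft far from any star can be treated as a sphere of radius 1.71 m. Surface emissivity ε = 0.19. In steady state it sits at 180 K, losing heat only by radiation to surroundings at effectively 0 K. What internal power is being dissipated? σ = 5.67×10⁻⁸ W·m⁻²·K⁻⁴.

P ≈ 416 W

Steady state: P = εσA T⁴.
A = 4πr² = 36.75 m²; T⁴ = (180)⁴ = 1.050×10⁹ K⁴.
P = 0.19 × 5.67×10⁻⁸ × 36.75 × 1.050×10⁹.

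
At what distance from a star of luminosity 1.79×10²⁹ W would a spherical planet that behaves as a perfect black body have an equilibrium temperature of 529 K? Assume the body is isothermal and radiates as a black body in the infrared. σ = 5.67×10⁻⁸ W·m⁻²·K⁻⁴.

d ≈ 8.96×10¹¹ m

For an isothermal black-emitting sphere, (1−a)S·πr² = σ·4πr²·T⁴ ⇒ S = 4σT⁴/(1−a).
S = 4·5.67×10⁻⁸·(529)⁴/1.00 = 17760 W/m².
Flux falls as S = L/(4πd²), so d = √(L/(4πS)) = √(1.79×10²⁹/(4π·17760)).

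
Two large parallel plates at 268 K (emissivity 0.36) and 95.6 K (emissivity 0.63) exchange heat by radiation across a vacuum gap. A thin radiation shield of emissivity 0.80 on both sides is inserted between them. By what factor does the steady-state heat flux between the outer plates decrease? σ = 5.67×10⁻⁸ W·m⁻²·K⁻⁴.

factor ≈ 1.45

Without shield: q₀ = σΔ(T⁴)/(1/ε₁+1/ε₂−1) with denominator 3.365.
With shield the two gaps are in series; the resistances add: (1/ε₁+1/ε_s−1)+(1/ε_s+1/ε₂−1) = 3.028+1.837 = 4.865.
Heat-flux ratio q₀/q = 4.865/3.365.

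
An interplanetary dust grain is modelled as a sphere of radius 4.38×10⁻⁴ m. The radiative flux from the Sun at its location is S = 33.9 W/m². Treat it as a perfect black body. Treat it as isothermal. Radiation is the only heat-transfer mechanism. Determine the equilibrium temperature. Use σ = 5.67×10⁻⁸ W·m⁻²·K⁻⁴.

At equilibrium, absorbed power = emitted power.
Absorbing cross-section = πr² = 6.027×10⁻⁷ m²; emitting surface = 4πr² = 2.411×10⁻⁶ m² (ratio 4).
S·A_cross = εσ·A_surf·T⁴  ⇒  T⁴ = S/(4σ).
T⁴ = 1.00·33.9/(4·5.67×10⁻⁸) = 1.495×10⁸ K⁴.
T = (1.495×10⁸)^(1/4).

T ≈ 111 K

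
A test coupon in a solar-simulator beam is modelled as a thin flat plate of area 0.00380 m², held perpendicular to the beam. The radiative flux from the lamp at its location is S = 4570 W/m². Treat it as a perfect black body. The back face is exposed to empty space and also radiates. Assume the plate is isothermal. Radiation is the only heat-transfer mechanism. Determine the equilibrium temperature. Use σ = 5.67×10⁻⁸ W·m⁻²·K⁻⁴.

T ≈ 448 K

At equilibrium, absorbed power = emitted power.
Absorbing cross-section = A = 0.003800 m²; emitting surface = 2A = 0.007600 m² (ratio 2).
S·A_cross = εσ·A_surf·T⁴  ⇒  T⁴ = S/(2σ).
T⁴ = 1.00·4570/(2·5.67×10⁻⁸) = 4.030×10¹⁰ K⁴.
T = (4.030×10¹⁰)^(1/4).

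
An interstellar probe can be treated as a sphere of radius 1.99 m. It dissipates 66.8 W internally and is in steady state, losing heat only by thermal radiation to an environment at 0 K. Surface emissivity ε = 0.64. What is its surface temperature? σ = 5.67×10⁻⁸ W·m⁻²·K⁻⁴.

T ≈ 78.0 K

Steady state: internal power = radiated power, P = εσA T⁴.
Radiating area A = 4πr² = 49.76 m².
T⁴ = P/(εσA) = 66.8/(0.64·5.67×10⁻⁸·49.76) = 3.699×10⁷ K⁴.
T = (3.699×10⁷)^(1/4).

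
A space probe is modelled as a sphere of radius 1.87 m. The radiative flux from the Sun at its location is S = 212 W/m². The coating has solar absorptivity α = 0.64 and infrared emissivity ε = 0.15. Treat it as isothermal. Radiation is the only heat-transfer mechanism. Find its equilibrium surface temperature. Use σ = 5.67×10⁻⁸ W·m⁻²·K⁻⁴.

At equilibrium, absorbed power = emitted power.
Absorbing cross-section = πr² = 10.99 m²; emitting surface = 4πr² = 43.94 m² (ratio 4).
αS·A_cross = εσ·A_surf·T⁴  ⇒  T⁴ = αS/(ε·4σ).
T⁴ = 0.640·212/(0.15·4·5.67×10⁻⁸) = 3.988×10⁹ K⁴.
T = (3.988×10⁹)^(1/4).

T ≈ 251 K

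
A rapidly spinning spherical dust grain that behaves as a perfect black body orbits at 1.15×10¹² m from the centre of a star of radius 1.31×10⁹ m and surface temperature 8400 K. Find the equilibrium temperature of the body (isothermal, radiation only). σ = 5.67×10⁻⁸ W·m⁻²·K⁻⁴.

T ≈ 200 K

The star's surface emits σT_*⁴; at distance d the flux is S = σT_*⁴(R_*/d)².
S = 5.67×10⁻⁸·(8400)⁴·(1.31×10⁹/1.15×10¹²)² = 366.3 W/m².
For an isothermal sphere T⁴ = (1−a)S/(4σ) = 1.615×10⁹ K⁴.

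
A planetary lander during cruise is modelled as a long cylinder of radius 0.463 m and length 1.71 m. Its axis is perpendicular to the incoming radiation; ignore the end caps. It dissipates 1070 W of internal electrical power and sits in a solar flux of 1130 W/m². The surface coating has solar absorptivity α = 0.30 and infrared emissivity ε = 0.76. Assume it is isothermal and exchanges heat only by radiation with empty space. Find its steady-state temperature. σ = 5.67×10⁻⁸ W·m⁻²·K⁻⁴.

At steady state, absorbed solar power + internal power = radiated power.
Absorbed: α·S·A_cross = 0.30·1130·1.583 = 536.8 W (cross-section 2rL).
Total input = 536.8 + 1070 = 1607 W.
Radiated: εσ·A_surf·T⁴ with A_surf = 2πrL = 4.975 m².
T⁴ = 1607/(0.76·5.67×10⁻⁸·4.975) = 7.496×10⁹ K⁴.

T ≈ 294 K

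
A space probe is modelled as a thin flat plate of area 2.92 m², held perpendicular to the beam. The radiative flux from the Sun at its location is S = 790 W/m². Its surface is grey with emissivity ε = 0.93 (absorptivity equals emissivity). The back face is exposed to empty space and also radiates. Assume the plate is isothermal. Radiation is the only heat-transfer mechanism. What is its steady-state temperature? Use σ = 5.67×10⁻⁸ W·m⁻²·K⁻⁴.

At equilibrium, absorbed power = emitted power.
Absorbing cross-section = A = 2.920 m²; emitting surface = 2A = 5.840 m² (ratio 2).
εS·A_cross = εσ·A_surf·T⁴  ⇒  T⁴ = S/(2σ)   (ε cancels).
T⁴ = 790/(2·5.67×10⁻⁸) = 6.966×10⁹ K⁴.
T = (6.966×10⁹)^(1/4).

T ≈ 289 K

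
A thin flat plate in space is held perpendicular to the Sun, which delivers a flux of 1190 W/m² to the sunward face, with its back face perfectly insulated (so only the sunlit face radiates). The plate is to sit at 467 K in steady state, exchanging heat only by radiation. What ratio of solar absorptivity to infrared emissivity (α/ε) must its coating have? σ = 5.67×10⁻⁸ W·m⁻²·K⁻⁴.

Balance: αS·A = εσ·1A·T⁴ ⇒ α/ε = σT⁴/S.
α/ε = 5.67×10⁻⁸·(467)⁴/1190 = 5.67×10⁻⁸·4.756×10¹⁰/1190.

α/ε ≈ 2.27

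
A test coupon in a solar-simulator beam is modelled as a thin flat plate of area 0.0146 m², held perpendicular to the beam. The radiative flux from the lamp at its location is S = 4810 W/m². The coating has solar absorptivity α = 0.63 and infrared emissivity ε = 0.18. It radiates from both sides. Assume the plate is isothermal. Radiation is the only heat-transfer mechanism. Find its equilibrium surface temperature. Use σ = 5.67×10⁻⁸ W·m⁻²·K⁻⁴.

T ≈ 621 K

At equilibrium, absorbed power = emitted power.
Absorbing cross-section = A = 0.01460 m²; emitting surface = 2A = 0.02920 m² (ratio 2).
αS·A_cross = εσ·A_surf·T⁴  ⇒  T⁴ = αS/(ε·2σ).
T⁴ = 0.630·4810/(0.18·2·5.67×10⁻⁸) = 1.485×10¹¹ K⁴.
T = (1.485×10¹¹)^(1/4).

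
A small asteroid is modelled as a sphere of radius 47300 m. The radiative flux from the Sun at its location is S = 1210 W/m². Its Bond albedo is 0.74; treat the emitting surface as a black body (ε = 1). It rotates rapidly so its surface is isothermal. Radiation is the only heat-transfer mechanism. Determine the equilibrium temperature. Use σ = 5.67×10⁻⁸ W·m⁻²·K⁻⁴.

At equilibrium, absorbed power = emitted power.
Absorbing cross-section = πr² = 7.029×10⁹ m²; emitting surface = 4πr² = 2.811×10¹⁰ m² (ratio 4).
(1−a)S·A_cross = εσ·A_surf·T⁴  ⇒  T⁴ = (1−a)S/(4σ).
T⁴ = 0.260·1210/(4·5.67×10⁻⁸) = 1.387×10⁹ K⁴.
T = (1.387×10⁹)^(1/4).

T ≈ 193 K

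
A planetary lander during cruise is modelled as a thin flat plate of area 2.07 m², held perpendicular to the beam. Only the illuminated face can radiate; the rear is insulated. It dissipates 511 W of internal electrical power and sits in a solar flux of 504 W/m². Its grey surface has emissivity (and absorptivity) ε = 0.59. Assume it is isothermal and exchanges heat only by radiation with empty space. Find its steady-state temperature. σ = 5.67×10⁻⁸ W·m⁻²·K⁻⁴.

At steady state, absorbed solar power + internal power = radiated power.
Absorbed: α·S·A_cross = 0.59·504·2.070 = 615.5 W (cross-section A).
Total input = 615.5 + 511 = 1127 W.
Radiated: εσ·A_surf·T⁴ with A_surf = A = 2.070 m².
T⁴ = 1127/(0.59·5.67×10⁻⁸·2.070) = 1.627×10¹⁰ K⁴.

T ≈ 357 K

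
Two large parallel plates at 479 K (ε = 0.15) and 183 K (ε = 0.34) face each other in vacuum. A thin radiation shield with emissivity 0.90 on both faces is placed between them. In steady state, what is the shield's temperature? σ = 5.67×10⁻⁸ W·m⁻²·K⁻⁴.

T_s ≈ 362 K

In steady state the net flux on the hot side equals that on the cold side.
σ(T₁⁴−T_s⁴)/D₁ = σ(T_s⁴−T₂⁴)/D₂, with D₁ = 1/ε₁+1/ε_s−1 = 6.778, D₂ = 1/ε_s+1/ε₂−1 = 3.052.
Solve for T_s⁴: T_s⁴ = (D₂·T₁⁴ + D₁·T₂⁴)/(D₁+D₂) = 1.712×10¹⁰ K⁴.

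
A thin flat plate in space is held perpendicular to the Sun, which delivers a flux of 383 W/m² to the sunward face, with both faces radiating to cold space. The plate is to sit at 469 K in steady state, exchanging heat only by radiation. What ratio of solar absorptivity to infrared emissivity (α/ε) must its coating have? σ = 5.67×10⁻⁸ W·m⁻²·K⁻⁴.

α/ε ≈ 14.3

Balance: αS·A = εσ·2A·T⁴ ⇒ α/ε = 2σT⁴/S.
α/ε = 2·5.67×10⁻⁸·(469)⁴/383 = 2·5.67×10⁻⁸·4.838×10¹⁰/383.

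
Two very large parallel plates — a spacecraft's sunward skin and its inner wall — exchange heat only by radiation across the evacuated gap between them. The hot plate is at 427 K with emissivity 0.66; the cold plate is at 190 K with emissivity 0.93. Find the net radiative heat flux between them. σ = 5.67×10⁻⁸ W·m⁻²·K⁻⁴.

q ≈ 1140 W/m²

For two infinite grey parallel plates, q = σ(T₁⁴ − T₂⁴)/(1/ε₁ + 1/ε₂ − 1).
T₁⁴ − T₂⁴ = 3.324×10¹⁰ − 1.303×10⁹ = 3.194×10¹⁰ K⁴.
1/ε₁ + 1/ε₂ − 1 = 1.515 + 1.075 − 1 = 1.590.
q = 5.67×10⁻⁸ × 3.194×10¹⁰ / 1.590.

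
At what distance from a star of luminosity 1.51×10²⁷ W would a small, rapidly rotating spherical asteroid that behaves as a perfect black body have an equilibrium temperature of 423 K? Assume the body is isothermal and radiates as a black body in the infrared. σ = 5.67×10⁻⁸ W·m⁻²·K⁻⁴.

For an isothermal black-emitting sphere, (1−a)S·πr² = σ·4πr²·T⁴ ⇒ S = 4σT⁴/(1−a).
S = 4·5.67×10⁻⁸·(423)⁴/1.00 = 7261 W/m².
Flux falls as S = L/(4πd²), so d = √(L/(4πS)) = √(1.51×10²⁷/(4π·7261)).

d ≈ 1.29×10¹¹ m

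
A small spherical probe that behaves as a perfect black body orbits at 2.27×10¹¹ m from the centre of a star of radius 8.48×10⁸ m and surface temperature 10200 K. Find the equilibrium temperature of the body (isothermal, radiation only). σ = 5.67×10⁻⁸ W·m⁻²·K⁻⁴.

T ≈ 441 K

The star's surface emits σT_*⁴; at distance d the flux is S = σT_*⁴(R_*/d)².
S = 5.67×10⁻⁸·(10200)⁴·(8.48×10⁸/2.27×10¹¹)² = 8565 W/m².
For an isothermal sphere T⁴ = (1−a)S/(4σ) = 3.776×10¹⁰ K⁴.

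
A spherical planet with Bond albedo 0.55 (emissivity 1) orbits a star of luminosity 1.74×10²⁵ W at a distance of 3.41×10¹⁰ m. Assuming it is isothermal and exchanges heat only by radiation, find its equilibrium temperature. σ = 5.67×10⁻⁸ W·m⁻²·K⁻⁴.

T ≈ 220 K

First find the stellar flux at distance d: S = L/(4πd²) = 1.74×10²⁵/(4π·(3.41×10¹⁰)²) = 1191 W/m².
For an isothermal sphere, absorbed (1−a)S·πr² = emitted σ·4πr²·T⁴, so T⁴ = (1−a)S/(4σ).
T⁴ = 0.450·1191/(4·5.67×10⁻⁸) = 2.363×10⁹ K⁴.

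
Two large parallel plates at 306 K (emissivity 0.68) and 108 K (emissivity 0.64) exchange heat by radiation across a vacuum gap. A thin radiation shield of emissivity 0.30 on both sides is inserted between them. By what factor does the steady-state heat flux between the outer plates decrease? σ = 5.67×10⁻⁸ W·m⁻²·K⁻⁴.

Without shield: q₀ = σΔ(T⁴)/(1/ε₁+1/ε₂−1) with denominator 2.033.
With shield the two gaps are in series; the resistances add: (1/ε₁+1/ε_s−1)+(1/ε_s+1/ε₂−1) = 3.804+3.896 = 7.700.
Heat-flux ratio q₀/q = 7.700/2.033.

factor ≈ 3.79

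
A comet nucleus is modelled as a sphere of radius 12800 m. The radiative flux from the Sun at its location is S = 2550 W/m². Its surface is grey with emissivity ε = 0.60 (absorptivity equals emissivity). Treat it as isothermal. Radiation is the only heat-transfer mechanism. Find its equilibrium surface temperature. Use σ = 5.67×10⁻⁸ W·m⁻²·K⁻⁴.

T ≈ 326 K

At equilibrium, absorbed power = emitted power.
Absorbing cross-section = πr² = 5.147×10⁸ m²; emitting surface = 4πr² = 2.059×10⁹ m² (ratio 4).
εS·A_cross = εσ·A_surf·T⁴  ⇒  T⁴ = S/(4σ)   (ε cancels).
T⁴ = 2550/(4·5.67×10⁻⁸) = 1.124×10¹⁰ K⁴.
T = (1.124×10¹⁰)^(1/4).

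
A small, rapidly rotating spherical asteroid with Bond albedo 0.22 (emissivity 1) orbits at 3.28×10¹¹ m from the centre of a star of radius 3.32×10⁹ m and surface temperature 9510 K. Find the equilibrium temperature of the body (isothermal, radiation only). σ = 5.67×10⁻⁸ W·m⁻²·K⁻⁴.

The star's surface emits σT_*⁴; at distance d the flux is S = σT_*⁴(R_*/d)².
S = 5.67×10⁻⁸·(9510)⁴·(3.32×10⁹/3.28×10¹¹)² = 47520 W/m².
For an isothermal sphere T⁴ = (1−a)S/(4σ) = 1.634×10¹¹ K⁴.

T ≈ 636 K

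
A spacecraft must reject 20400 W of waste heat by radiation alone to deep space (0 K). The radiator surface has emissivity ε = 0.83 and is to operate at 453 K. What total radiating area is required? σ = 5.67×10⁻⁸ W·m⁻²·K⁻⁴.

A ≈ 10.3 m²

P = εσA T⁴ ⇒ A = P/(εσT⁴).
T⁴ = 4.211×10¹⁰ K⁴.
A = 20400/(0.83 × 5.67×10⁻⁸ × 4.211×10¹⁰).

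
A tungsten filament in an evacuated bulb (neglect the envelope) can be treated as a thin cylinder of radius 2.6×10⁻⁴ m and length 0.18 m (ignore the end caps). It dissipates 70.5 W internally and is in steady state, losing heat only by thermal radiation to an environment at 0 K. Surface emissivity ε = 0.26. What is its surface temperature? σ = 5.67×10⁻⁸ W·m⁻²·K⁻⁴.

Steady state: internal power = radiated power, P = εσA T⁴.
Radiating area A = 2πrL = 2.941×10⁻⁴ m².
T⁴ = P/(εσA) = 70.5/(0.26·5.67×10⁻⁸·2.941×10⁻⁴) = 1.626×10¹³ K⁴.
T = (1.626×10¹³)^(1/4).

T ≈ 2010 K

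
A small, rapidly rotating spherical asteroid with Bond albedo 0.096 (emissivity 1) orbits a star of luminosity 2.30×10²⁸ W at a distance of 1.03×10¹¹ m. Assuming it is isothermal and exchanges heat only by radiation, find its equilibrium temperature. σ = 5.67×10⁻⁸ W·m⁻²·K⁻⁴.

T ≈ 911 K

First find the stellar flux at distance d: S = L/(4πd²) = 2.30×10²⁸/(4π·(1.03×10¹¹)²) = 1.725×10⁵ W/m².
For an isothermal sphere, absorbed (1−a)S·πr² = emitted σ·4πr²·T⁴, so T⁴ = (1−a)S/(4σ).
T⁴ = 0.904·1.725×10⁵/(4·5.67×10⁻⁸) = 6.877×10¹¹ K⁴.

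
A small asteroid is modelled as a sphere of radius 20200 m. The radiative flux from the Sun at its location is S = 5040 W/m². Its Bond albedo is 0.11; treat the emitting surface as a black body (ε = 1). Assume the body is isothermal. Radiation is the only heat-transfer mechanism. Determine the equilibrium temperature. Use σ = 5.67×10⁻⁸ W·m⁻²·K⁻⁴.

At equilibrium, absorbed power = emitted power.
Absorbing cross-section = πr² = 1.282×10⁹ m²; emitting surface = 4πr² = 5.128×10⁹ m² (ratio 4).
(1−a)S·A_cross = εσ·A_surf·T⁴  ⇒  T⁴ = (1−a)S/(4σ).
T⁴ = 0.890·5040/(4·5.67×10⁻⁸) = 1.978×10¹⁰ K⁴.
T = (1.978×10¹⁰)^(1/4).

T ≈ 375 K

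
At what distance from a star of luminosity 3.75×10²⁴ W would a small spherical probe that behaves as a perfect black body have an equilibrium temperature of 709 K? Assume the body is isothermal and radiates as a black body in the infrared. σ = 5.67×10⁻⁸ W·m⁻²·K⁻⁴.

d ≈ 2.28×10⁹ m

For an isothermal black-emitting sphere, (1−a)S·πr² = σ·4πr²·T⁴ ⇒ S = 4σT⁴/(1−a).
S = 4·5.67×10⁻⁸·(709)⁴/1.00 = 57310 W/m².
Flux falls as S = L/(4πd²), so d = √(L/(4πS)) = √(3.75×10²⁴/(4π·57310)).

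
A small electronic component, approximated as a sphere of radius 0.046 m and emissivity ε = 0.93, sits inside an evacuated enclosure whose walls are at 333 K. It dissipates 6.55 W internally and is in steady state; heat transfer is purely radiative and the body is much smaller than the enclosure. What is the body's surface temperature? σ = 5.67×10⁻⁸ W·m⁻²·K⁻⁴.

For a small grey body in a large enclosure, net radiated power = εσA(T⁴ − T_w⁴).
Steady state: P = εσA(T⁴ − T_w⁴) with A = 4πr² = 0.02659 m².
T⁴ = P/(εσA) + T_w⁴ = 6.55/(0.93·5.67×10⁻⁸·0.02659) + (333)⁴
    = 4.671×10⁹ + 1.230×10¹⁰ = 1.697×10¹⁰ K⁴.

T ≈ 361 K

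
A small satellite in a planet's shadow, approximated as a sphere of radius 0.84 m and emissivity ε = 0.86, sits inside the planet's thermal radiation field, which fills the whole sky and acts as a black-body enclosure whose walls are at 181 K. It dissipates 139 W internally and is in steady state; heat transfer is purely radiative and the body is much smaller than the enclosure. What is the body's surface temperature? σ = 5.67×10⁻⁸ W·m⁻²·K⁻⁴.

For a small grey body in a large enclosure, net radiated power = εσA(T⁴ − T_w⁴).
Steady state: P = εσA(T⁴ − T_w⁴) with A = 4πr² = 8.867 m².
T⁴ = P/(εσA) + T_w⁴ = 139/(0.86·5.67×10⁻⁸·8.867) + (181)⁴
    = 3.215×10⁸ + 1.073×10⁹ = 1.395×10⁹ K⁴.

T ≈ 193 K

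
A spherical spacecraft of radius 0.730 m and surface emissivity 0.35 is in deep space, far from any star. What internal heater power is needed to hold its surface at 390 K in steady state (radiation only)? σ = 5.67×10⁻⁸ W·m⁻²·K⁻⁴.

P ≈ 3070 W

P = εσ·4πr²·T⁴.
4πr² = 6.697 m²; T⁴ = 2.313×10¹⁰ K⁴.
P = 0.35·5.67×10⁻⁸·6.697·2.313×10¹⁰.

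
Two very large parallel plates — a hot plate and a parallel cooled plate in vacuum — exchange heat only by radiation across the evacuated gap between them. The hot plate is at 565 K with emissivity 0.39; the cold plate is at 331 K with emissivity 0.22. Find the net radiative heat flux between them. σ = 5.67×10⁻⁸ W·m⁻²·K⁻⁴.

q ≈ 834 W/m²

For two infinite grey parallel plates, q = σ(T₁⁴ − T₂⁴)/(1/ε₁ + 1/ε₂ − 1).
T₁⁴ − T₂⁴ = 1.019×10¹¹ − 1.200×10¹⁰ = 8.990×10¹⁰ K⁴.
1/ε₁ + 1/ε₂ − 1 = 2.564 + 4.545 − 1 = 6.110.
q = 5.67×10⁻⁸ × 8.990×10¹⁰ / 6.110.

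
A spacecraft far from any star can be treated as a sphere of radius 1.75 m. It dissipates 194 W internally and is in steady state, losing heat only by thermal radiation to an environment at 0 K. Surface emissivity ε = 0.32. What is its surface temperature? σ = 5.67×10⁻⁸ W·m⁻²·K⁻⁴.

T ≈ 129 K

Steady state: internal power = radiated power, P = εσA T⁴.
Radiating area A = 4πr² = 38.48 m².
T⁴ = P/(εσA) = 194/(0.32·5.67×10⁻⁸·38.48) = 2.778×10⁸ K⁴.
T = (2.778×10⁸)^(1/4).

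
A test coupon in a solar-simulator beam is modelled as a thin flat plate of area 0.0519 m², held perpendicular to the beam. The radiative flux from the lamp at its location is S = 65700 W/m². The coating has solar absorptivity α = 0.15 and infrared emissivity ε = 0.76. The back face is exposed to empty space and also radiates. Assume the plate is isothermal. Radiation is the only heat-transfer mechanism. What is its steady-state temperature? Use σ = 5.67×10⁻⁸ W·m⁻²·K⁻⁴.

At equilibrium, absorbed power = emitted power.
Absorbing cross-section = A = 0.05190 m²; emitting surface = 2A = 0.1038 m² (ratio 2).
αS·A_cross = εσ·A_surf·T⁴  ⇒  T⁴ = αS/(ε·2σ).
T⁴ = 0.150·65700/(0.76·2·5.67×10⁻⁸) = 1.143×10¹¹ K⁴.
T = (1.143×10¹¹)^(1/4).

T ≈ 582 K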